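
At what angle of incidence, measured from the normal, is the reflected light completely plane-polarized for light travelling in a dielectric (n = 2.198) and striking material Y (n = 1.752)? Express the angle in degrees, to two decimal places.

Here n₂/n₁ = 1.752/2.198 = 0.7971, and Brewster's law gives tan θ_B = n₂/n₁.
So θ_B = arctan 0.7971 = 38.56°.

θ_B ≈ 38.56°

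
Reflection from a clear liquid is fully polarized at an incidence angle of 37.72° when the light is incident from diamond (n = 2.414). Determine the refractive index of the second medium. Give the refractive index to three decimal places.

At Brewster's angle, tan θ_B = n₂/n₁ with n₁ on the incident side (diamond) and n₂ on the transmitted side (a clear liquid).
n₂ = n₁ tan θ_B = 2.414 × tan 37.72° = 1.867.

n ≈ 1.867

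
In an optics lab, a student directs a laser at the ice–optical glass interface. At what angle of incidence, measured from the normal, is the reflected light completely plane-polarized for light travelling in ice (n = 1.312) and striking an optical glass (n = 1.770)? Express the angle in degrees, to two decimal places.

The reflected p-component vanishes when tan θ_B = n₂/n₁.
Here n₂/n₁ = 1.770/1.312 = 1.3491, and Brewster's law gives tan θ_B = n₂/n₁.
θ_B = arctan(1.3491) = 53.45°.

θ_B ≈ 53.45°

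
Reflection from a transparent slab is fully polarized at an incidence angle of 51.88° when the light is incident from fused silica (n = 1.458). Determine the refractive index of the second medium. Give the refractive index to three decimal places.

n ≈ 1.858

At the polarizing angle, tan θ_B = n₂/n₁ with n₁ on the incident side (fused silica) and n₂ on the transmitted side (a transparent slab).
n₂ = n₁ tan θ_B = 1.458 × tan 51.88° = 1.858.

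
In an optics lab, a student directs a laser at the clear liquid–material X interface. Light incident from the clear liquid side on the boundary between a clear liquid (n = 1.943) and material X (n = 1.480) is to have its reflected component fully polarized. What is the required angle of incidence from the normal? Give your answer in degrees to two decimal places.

At Brewster's angle the reflected and refracted rays are perpendicular, which with Snell's law gives tan θ_B = n₂/n₁.
Brewster's condition: tan θ_B = n₂/n₁ = 1.480/1.943 = 0.7617.
θ_B = arctan(0.7617) = 37.30°.

θ_B ≈ 37.30°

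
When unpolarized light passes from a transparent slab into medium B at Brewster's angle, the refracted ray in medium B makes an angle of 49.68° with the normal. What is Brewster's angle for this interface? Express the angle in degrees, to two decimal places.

Brewster's condition makes the reflected and refracted beams perpendicular: θ_B + θ_t = 90°.
So θ_B = 90° − θ_t = 90° − 49.68° = 40.32°.

θ_B ≈ 40.32°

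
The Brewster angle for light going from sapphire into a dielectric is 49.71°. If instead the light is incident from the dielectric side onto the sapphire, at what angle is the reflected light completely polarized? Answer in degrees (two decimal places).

θ_B' ≈ 40.29°

The two Brewster angles are complementary: θ_B' = 90° − θ_B = 90° − 49.71° = 40.29°.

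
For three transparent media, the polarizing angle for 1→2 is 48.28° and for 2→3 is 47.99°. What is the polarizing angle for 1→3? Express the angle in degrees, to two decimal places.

θ_B ≈ 51.23°

Each Brewster angle gives a ratio: n₂/n₁ = tan 48.28° = 1.1216, n₃/n₂ = tan 47.99° = 1.1102.
Multiplying, n₃/n₁ = 1.1216 × 1.1102 = 1.2452, and θ_B(1→3) = arctan 1.2452 = 51.23°.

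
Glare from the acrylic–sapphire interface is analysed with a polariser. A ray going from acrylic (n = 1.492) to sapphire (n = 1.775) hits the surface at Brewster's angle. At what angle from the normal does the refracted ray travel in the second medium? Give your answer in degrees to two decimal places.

θ_t ≈ 40.05°

First find Brewster's angle: tan θ_B = 1.775/1.492 = 1.1897, giving θ_B = 49.95°.
Since θ_B + θ_t = 90° at Brewster incidence, θ_t = 90° − 49.95° = 40.05°.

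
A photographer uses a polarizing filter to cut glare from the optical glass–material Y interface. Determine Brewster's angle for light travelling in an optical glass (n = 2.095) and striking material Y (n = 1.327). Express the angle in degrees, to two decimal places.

Here n₂/n₁ = 1.327/2.095 = 0.6334, and Brewster's law gives tan θ_B = n₂/n₁.
θ_B = arctan(0.6334) = 32.35°.

θ_B ≈ 32.35°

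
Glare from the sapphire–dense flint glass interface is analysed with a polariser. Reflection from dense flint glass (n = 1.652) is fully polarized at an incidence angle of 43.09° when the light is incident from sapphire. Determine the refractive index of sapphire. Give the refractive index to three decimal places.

Full polarization of the reflected beam means tan θ_B = n₂/n₁, where n₁ is the incident medium (sapphire).
n₁ = n₂ / tan θ_B = 1.652 / tan 43.09° = 1.766.

n ≈ 1.766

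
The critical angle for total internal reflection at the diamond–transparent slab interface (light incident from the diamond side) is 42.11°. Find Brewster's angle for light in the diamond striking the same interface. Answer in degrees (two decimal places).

n₂/n₁ = sin θ_c = sin 42.11° = 0.6706.
tan θ_B equals the same ratio, so θ_B = arctan(0.6706) = 33.84°.

θ_B ≈ 33.84°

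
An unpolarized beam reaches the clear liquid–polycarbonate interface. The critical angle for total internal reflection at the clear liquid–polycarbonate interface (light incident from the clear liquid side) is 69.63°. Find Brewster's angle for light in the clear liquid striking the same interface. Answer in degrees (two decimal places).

sin θ_c = n₂/n₁, so n₂/n₁ = sin 69.63° = 0.9375.
Brewster: tan θ_B = n₂/n₁ = 0.9375.
θ_B = arctan(0.9375) = 43.15°.

θ_B ≈ 43.15°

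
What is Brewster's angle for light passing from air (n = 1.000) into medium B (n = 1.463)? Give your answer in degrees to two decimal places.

θ_B ≈ 55.65°

Here n₂/n₁ = 1.463/1.000 = 1.4630, and Brewster's law gives tan θ_B = n₂/n₁. Taking the arctangent, θ_B = 55.65°.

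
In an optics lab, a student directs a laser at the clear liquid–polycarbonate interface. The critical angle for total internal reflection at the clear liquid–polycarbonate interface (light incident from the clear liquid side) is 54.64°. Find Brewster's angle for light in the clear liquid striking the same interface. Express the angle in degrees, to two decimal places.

n₂/n₁ = sin θ_c = sin 54.64° = 0.8155.
tan θ_B equals the same ratio, so θ_B = arctan(0.8155) = 39.20°.

θ_B ≈ 39.20°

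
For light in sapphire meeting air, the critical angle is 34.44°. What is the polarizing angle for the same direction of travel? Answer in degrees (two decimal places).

θ_B ≈ 29.49°

At the critical angle sin θ_c = n₂/n₁, giving n₂/n₁ = sin 34.44° = 0.5655.
Then tan θ_B = n₂/n₁ = 0.5655, so θ_B = arctan 0.5655 = 29.49°.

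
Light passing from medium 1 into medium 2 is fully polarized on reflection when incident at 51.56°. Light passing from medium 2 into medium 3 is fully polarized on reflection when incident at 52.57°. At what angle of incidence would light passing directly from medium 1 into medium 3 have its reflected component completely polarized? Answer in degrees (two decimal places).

θ_B ≈ 58.72°

tan θ_B(1→2) = n₂/n₁ = tan 51.56° = 1.2599.
tan θ_B(2→3) = n₃/n₂ = tan 52.57° = 1.3065.
Multiplying, n₃/n₁ = 1.2599 × 1.3065 = 1.6461, and θ_B(1→3) = arctan 1.6461 = 58.72°.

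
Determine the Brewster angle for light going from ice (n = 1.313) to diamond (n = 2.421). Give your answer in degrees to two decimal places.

The reflected p-component vanishes when tan θ_B = n₂/n₁.
tan θ_B = n₂/n₁ = 2.421/1.313 = 1.8439. Taking the arctangent, θ_B = 61.53°.

θ_B ≈ 61.53°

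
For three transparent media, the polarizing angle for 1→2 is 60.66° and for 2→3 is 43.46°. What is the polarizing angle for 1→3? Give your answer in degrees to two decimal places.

θ_B ≈ 59.33°

n₂/n₁ = tan 60.66° = 1.7791 and n₃/n₂ = tan 43.46° = 0.9476.
n₃/n₁ = 1.6859. Then tan θ_B(1→3) = n₃/n₁, so θ_B(1→3) = arctan(1.6859) = 59.33°.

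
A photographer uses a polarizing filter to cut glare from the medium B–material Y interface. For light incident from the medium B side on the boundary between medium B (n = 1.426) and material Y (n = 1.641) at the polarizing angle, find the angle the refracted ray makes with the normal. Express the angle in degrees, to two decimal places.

θ_B = arctan(n₂/n₁) = arctan(1.641/1.426) = 49.01°.
At Brewster's angle the reflected and refracted rays are perpendicular, so θ_t = 90° − θ_B = 90° − 49.01° = 40.99°.

θ_t ≈ 40.99°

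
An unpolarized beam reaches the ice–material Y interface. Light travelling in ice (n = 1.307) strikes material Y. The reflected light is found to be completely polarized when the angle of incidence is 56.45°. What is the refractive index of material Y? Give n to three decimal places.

At the polarizing angle, tan θ_B = n₂/n₁ with n₁ on the incident side (ice) and n₂ on the transmitted side (material Y).
n₂ = n₁ tan θ_B = 1.307 × tan 56.45° = 1.971.

n ≈ 1.971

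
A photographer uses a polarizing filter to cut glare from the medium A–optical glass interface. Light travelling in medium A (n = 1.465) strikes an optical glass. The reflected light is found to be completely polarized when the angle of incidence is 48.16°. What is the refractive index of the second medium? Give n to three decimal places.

Brewster's law: tan θ_B = n₂/n₁ (light incident in medium A, refracted into an optical glass).
n₂ = n₁ tan θ_B = 1.465 × tan 48.16° = 1.636.

n ≈ 1.636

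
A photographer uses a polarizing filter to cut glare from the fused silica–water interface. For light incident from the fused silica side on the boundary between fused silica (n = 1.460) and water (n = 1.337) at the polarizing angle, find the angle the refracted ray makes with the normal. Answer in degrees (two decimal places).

θ_t ≈ 47.52°

tan θ_B = n₂/n₁ = 1.337/1.460 = 0.9158, so θ_B = 42.48°.
At Brewster's angle the reflected and refracted rays are perpendicular, so θ_t = 90° − θ_B = 90° − 42.48° = 47.52°.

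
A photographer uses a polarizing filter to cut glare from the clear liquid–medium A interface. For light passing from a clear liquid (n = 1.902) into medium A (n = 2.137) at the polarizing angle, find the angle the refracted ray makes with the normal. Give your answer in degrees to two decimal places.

tan θ_B = n₂/n₁ = 2.137/1.902 = 1.1236, so θ_B = 48.33°.
At Brewster's angle the reflected and refracted rays are perpendicular, so θ_t = 90° − θ_B = 90° − 48.33° = 41.67°.

θ_t ≈ 41.67°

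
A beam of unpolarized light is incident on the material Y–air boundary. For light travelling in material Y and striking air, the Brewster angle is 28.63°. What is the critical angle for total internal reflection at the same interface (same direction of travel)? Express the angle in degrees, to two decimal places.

From Brewster, n₂/n₁ = tan θ_B = tan 28.63° = 0.5459.
Then sin θ_c = n₂/n₁ = 0.5459, so θ_c = arcsin 0.5459 = 33.09°.

θ_c ≈ 33.09°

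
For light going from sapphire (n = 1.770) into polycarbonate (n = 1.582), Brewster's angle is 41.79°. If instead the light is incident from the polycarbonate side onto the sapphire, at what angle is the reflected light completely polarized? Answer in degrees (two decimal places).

The two Brewster angles are complementary: θ_B' = 90° − θ_B = 90° − 41.79° = 48.21°.

θ_B' ≈ 48.21°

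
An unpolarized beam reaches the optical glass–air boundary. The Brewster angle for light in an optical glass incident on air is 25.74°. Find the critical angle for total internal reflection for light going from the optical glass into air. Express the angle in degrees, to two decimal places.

θ_c ≈ 28.82°

n₂/n₁ = tan 25.74° = 0.4821; the critical angle satisfies sin θ_c = n₂/n₁.
θ_c = arcsin(0.4821) = 28.82°.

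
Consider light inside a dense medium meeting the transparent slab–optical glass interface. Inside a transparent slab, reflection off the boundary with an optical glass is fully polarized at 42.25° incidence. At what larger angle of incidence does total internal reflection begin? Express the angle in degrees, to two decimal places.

From Brewster, n₂/n₁ = tan θ_B = tan 42.25° = 0.9083.
Then sin θ_c = n₂/n₁ = 0.9083, so θ_c = arcsin 0.9083 = 65.28°.

θ_c ≈ 65.28°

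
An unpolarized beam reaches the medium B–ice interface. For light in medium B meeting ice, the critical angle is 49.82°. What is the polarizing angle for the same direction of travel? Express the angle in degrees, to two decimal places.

θ_B ≈ 37.38°

n₂/n₁ = sin θ_c = sin 49.82° = 0.7640.
tan θ_B equals the same ratio, so θ_B = arctan(0.7640) = 37.38°.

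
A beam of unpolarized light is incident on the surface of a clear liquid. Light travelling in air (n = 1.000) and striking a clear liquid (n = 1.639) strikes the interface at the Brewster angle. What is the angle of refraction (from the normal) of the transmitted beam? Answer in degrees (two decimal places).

θ_B = arctan(n₂/n₁) = arctan(1.639/1.000) = 58.61°.
At Brewster's angle the reflected and refracted rays are perpendicular, so θ_t = 90° − θ_B = 90° − 58.61° = 31.39°.

θ_t ≈ 31.39°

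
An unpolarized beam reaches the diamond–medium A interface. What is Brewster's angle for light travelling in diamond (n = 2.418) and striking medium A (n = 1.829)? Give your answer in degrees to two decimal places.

Here n₂/n₁ = 1.829/2.418 = 0.7564, and Brewster's law gives tan θ_B = n₂/n₁.
θ_B = arctan(0.7564) = 37.10°.

θ_B ≈ 37.10°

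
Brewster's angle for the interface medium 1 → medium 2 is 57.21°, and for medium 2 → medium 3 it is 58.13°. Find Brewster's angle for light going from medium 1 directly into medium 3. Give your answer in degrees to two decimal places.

tan θ_B(1→2) = n₂/n₁ = tan 57.21° = 1.5523.
tan θ_B(2→3) = n₃/n₂ = tan 58.13° = 1.6084.
So n₃/n₁ = (n₂/n₁)(n₃/n₂) = 1.5523 × 1.6084 = 2.4968.
θ_B(1→3) = arctan(2.4968) = 68.17°.

θ_B ≈ 68.17°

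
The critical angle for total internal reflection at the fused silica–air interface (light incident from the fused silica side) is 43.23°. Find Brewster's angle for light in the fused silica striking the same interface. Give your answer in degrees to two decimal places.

sin θ_c = n₂/n₁, so n₂/n₁ = sin 43.23° = 0.6849.
Brewster: tan θ_B = n₂/n₁ = 0.6849.
θ_B = arctan(0.6849) = 34.41°.

θ_B ≈ 34.41°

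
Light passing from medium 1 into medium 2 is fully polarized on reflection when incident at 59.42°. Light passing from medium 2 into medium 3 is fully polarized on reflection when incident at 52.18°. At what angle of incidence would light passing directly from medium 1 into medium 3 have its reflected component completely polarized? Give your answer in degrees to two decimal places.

θ_B ≈ 65.36°

Each Brewster angle gives a ratio: n₂/n₁ = tan 59.42° = 1.6923, n₃/n₂ = tan 52.18° = 1.2883.
Multiplying, n₃/n₁ = 1.6923 × 1.2883 = 2.1801, and θ_B(1→3) = arctan 2.1801 = 65.36°.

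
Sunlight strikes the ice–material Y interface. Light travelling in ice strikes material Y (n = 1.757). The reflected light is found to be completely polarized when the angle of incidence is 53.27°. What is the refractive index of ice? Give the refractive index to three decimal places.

n ≈ 1.311

Brewster's law: tan θ_B = n₂/n₁ (light incident in ice, refracted into material Y).
n₁ = n₂ / tan θ_B = 1.757 / tan 53.27° = 1.311.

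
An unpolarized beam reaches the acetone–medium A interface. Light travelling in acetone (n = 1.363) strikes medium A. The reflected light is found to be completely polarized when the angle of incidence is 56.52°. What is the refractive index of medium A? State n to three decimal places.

Brewster's law: tan θ_B = n₂/n₁ (light incident in acetone, refracted into medium A).
n₂ = n₁ tan θ_B = 1.363 × tan 56.52° = 2.061.

n ≈ 2.061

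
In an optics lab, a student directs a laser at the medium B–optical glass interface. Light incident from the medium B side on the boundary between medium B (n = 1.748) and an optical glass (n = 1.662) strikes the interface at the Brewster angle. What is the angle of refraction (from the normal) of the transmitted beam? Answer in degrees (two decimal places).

First find Brewster's angle: tan θ_B = 1.662/1.748 = 0.9508, giving θ_B = 43.56°.
Since θ_B + θ_t = 90° at Brewster incidence, θ_t = 90° − 43.56° = 46.44°.

θ_t ≈ 46.44°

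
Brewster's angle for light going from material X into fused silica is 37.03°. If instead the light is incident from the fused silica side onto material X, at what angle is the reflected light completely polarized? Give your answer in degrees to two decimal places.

The two Brewster angles are complementary: θ_B' = 90° − θ_B = 90° − 37.03° = 52.97°.

θ_B' ≈ 52.97°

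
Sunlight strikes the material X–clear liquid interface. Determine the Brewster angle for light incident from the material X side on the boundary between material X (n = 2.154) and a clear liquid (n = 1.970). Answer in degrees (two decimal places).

Here n₂/n₁ = 1.970/2.154 = 0.9146, and Brewster's law gives tan θ_B = n₂/n₁. Taking the arctangent, θ_B = 42.45°.

θ_B ≈ 42.45°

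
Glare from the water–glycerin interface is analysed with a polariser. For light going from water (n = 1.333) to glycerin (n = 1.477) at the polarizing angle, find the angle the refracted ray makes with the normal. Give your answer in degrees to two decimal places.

θ_t ≈ 42.07°

First find Brewster's angle: tan θ_B = 1.477/1.333 = 1.1080, giving θ_B = 47.93°.
Since θ_B + θ_t = 90° at Brewster incidence, θ_t = 90° − 47.93° = 42.07°.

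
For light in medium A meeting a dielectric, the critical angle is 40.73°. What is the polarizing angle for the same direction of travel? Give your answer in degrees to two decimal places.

sin θ_c = n₂/n₁, so n₂/n₁ = sin 40.73° = 0.6525.
Brewster: tan θ_B = n₂/n₁ = 0.6525.
θ_B = arctan(0.6525) = 33.12°.

θ_B ≈ 33.12°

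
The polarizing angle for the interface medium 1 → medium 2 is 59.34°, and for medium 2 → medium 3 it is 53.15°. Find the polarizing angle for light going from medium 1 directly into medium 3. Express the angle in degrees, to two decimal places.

θ_B ≈ 66.05°

tan θ_B(1→2) = n₂/n₁ = tan 59.34° = 1.6869.
tan θ_B(2→3) = n₃/n₂ = tan 53.15° = 1.3343.
Multiplying, n₃/n₁ = 1.6869 × 1.3343 = 2.2508, and θ_B(1→3) = arctan 2.2508 = 66.05°.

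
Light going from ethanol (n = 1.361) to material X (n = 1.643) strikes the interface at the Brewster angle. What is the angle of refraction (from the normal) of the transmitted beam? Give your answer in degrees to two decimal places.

θ_t ≈ 39.64°

tan θ_B = n₂/n₁ = 1.643/1.361 = 1.2072, so θ_B = 50.36°.
The refracted ray is perpendicular to the reflected ray, so θ_t = 90° − θ_B = 39.64°.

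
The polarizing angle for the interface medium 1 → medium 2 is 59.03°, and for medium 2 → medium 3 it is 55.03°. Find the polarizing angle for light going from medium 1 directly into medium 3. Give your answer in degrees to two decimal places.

θ_B ≈ 67.23°

Each Brewster angle gives a ratio: n₂/n₁ = tan 59.03° = 1.6663, n₃/n₂ = tan 55.03° = 1.4297.
n₃/n₁ = 2.3823. Then tan θ_B(1→3) = n₃/n₁, so θ_B(1→3) = arctan(2.3823) = 67.23°.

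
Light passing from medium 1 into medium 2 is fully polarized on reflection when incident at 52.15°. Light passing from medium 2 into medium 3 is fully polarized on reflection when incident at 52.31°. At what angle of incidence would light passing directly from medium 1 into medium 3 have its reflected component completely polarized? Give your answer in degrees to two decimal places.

tan θ_B(1→2) = n₂/n₁ = tan 52.15° = 1.2869.
tan θ_B(2→3) = n₃/n₂ = tan 52.31° = 1.2943.
So n₃/n₁ = (n₂/n₁)(n₃/n₂) = 1.2869 × 1.2943 = 1.6656.
θ_B(1→3) = arctan(1.6656) = 59.02°.

θ_B ≈ 59.02°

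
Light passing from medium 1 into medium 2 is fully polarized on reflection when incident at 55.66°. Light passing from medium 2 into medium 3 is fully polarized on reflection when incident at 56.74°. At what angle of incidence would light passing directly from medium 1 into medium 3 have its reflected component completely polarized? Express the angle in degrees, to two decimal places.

tan θ_B(1→2) = n₂/n₁ = tan 55.66° = 1.4637.
tan θ_B(2→3) = n₃/n₂ = tan 56.74° = 1.5247.
n₃/n₁ = 2.2317. Then tan θ_B(1→3) = n₃/n₁, so θ_B(1→3) = arctan(2.2317) = 65.86°.

θ_B ≈ 65.86°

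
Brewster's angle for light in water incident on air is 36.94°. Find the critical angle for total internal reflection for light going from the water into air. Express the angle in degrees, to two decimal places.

From Brewster, n₂/n₁ = tan θ_B = tan 36.94° = 0.7519.
Then sin θ_c = n₂/n₁ = 0.7519, so θ_c = arcsin 0.7519 = 48.76°.

θ_c ≈ 48.76°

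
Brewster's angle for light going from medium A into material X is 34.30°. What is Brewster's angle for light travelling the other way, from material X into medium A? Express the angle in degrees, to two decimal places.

θ_B' ≈ 55.70°

tan θ_B' = n₁/n₂ = 1/tan θ_B, so θ_B' = 90° − θ_B.
θ_B' = 90° − 34.30° = 55.70°.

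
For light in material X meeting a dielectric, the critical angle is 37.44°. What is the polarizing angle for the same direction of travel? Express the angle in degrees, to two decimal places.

n₂/n₁ = sin θ_c = sin 37.44° = 0.6079.
tan θ_B equals the same ratio, so θ_B = arctan(0.6079) = 31.30°.

θ_B ≈ 31.30°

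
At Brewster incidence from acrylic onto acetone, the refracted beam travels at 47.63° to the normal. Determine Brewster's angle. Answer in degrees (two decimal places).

θ_B ≈ 42.37°

Brewster's condition makes the reflected and refracted beams perpendicular: θ_B + θ_t = 90°.
θ_B = 90° − 47.63° = 42.37°.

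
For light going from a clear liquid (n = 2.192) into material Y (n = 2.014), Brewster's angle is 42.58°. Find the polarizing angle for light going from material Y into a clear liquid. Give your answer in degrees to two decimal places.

θ_B' ≈ 47.42°

Reversing the direction swaps n₁ and n₂, so tan θ_B' = 1/tan θ_B and θ_B' = 90° − θ_B.
Hence θ_B' = 90° − 42.58° = 47.42°.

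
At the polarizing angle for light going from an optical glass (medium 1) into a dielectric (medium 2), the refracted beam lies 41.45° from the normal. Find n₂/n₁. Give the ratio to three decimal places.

n₂/n₁ ≈ 1.132

θ_B + θ_t = 90°, so θ_B = 90° − 41.45° = 48.55°.
tan θ_B = n₂/n₁, so n₂/n₁ = tan 48.55° = 1.132.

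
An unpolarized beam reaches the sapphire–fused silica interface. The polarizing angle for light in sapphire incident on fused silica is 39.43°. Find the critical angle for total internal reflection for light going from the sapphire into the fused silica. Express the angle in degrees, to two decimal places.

θ_c ≈ 55.31°

n₂/n₁ = tan 39.43° = 0.8223; the critical angle satisfies sin θ_c = n₂/n₁.
θ_c = arcsin(0.8223) = 55.31°.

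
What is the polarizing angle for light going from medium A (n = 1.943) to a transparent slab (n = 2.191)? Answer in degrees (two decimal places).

The reflected p-component vanishes when tan θ_B = n₂/n₁.
tan θ_B = n₂/n₁ = 2.191/1.943 = 1.1276.
θ_B = arctan(1.1276) = 48.43°.

θ_B ≈ 48.43°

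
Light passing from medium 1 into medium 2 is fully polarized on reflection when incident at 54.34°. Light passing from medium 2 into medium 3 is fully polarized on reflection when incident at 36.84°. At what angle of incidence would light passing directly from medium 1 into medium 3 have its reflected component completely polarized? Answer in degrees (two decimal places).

θ_B ≈ 46.24°

n₂/n₁ = tan 54.34° = 1.3937 and n₃/n₂ = tan 36.84° = 0.7492.
n₃/n₁ = 1.0441. Then tan θ_B(1→3) = n₃/n₁, so θ_B(1→3) = arctan(1.0441) = 46.24°.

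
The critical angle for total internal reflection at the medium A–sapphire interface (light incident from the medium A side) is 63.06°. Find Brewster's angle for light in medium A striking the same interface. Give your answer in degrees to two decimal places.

θ_B ≈ 41.72°

At the critical angle sin θ_c = n₂/n₁, giving n₂/n₁ = sin 63.06° = 0.8915.
Then tan θ_B = n₂/n₁ = 0.8915, so θ_B = arctan 0.8915 = 41.72°.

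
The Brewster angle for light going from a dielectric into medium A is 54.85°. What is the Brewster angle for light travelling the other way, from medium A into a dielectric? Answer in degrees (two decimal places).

The two Brewster angles are complementary: θ_B' = 90° − θ_B = 90° − 54.85° = 35.15°.

θ_B' ≈ 35.15°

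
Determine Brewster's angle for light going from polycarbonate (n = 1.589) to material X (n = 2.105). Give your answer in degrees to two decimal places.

Here n₂/n₁ = 2.105/1.589 = 1.3247, and Brewster's law gives tan θ_B = n₂/n₁.
So θ_B = arctan 1.3247 = 52.95°.

θ_B ≈ 52.95°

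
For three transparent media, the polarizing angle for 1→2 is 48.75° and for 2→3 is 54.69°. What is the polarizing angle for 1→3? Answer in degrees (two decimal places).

θ_B ≈ 58.15°

Each Brewster angle gives a ratio: n₂/n₁ = tan 48.75° = 1.1403, n₃/n₂ = tan 54.69° = 1.4118.
So n₃/n₁ = (n₂/n₁)(n₃/n₂) = 1.1403 × 1.4118 = 1.6099.
θ_B(1→3) = arctan(1.6099) = 58.15°.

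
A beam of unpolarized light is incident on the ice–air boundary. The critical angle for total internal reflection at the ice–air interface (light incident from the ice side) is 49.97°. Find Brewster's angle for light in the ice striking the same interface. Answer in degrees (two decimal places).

θ_B ≈ 37.44°

sin θ_c = n₂/n₁, so n₂/n₁ = sin 49.97° = 0.7657.
Brewster: tan θ_B = n₂/n₁ = 0.7657.
θ_B = arctan(0.7657) = 37.44°.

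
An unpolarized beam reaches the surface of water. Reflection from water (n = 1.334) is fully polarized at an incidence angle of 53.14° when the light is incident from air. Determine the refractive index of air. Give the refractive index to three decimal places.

n ≈ 1.000

Full polarization of the reflected beam means tan θ_B = n₂/n₁, where n₁ is the incident medium (air).
n₁ = n₂ / tan θ_B = 1.334 / tan 53.14° = 1.000.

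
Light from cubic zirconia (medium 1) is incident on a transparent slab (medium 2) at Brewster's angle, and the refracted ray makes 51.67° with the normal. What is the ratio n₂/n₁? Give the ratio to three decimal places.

n₂/n₁ ≈ 0.791

At Brewster incidence θ_B = 90° − θ_t = 90° − 51.67° = 38.33°.
Then n₂/n₁ = tan θ_B = tan 38.33° = 0.791.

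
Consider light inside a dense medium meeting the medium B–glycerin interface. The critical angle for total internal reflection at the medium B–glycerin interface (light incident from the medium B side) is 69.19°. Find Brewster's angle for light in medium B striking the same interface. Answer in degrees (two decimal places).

n₂/n₁ = sin θ_c = sin 69.19° = 0.9348.
tan θ_B equals the same ratio, so θ_B = arctan(0.9348) = 43.07°.

θ_B ≈ 43.07°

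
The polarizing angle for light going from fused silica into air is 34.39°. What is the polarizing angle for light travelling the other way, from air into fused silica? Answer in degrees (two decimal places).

Reversing the direction swaps n₁ and n₂, so tan θ_B' = 1/tan θ_B and θ_B' = 90° − θ_B.
Hence θ_B' = 90° − 34.39° = 55.61°.

θ_B' ≈ 55.61°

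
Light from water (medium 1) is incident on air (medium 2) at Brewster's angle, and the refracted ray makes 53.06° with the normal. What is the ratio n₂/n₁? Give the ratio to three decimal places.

At Brewster incidence θ_B = 90° − θ_t = 90° − 53.06° = 36.94°.
Then n₂/n₁ = tan θ_B = tan 36.94° = 0.752.

n₂/n₁ ≈ 0.752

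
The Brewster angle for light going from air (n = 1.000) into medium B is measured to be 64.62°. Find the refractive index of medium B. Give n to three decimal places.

n ≈ 2.108

Brewster's law: tan θ_B = n₂/n₁ (light incident in air, refracted into medium B).
n₂ = n₁ tan θ_B = 1.000 × tan 64.62° = 2.108.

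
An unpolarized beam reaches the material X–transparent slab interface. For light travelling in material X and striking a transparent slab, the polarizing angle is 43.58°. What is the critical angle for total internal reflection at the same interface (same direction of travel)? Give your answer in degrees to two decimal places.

θ_c ≈ 72.11°

tan θ_B = n₂/n₁ = tan 43.58° = 0.9516.
Total internal reflection: sin θ_c = n₂/n₁ = 0.9516.
θ_c = arcsin(0.9516) = 72.11°.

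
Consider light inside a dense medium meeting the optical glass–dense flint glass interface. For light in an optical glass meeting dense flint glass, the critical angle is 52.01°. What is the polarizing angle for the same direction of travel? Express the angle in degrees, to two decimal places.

θ_B ≈ 38.24°

n₂/n₁ = sin θ_c = sin 52.01° = 0.7881.
tan θ_B equals the same ratio, so θ_B = arctan(0.7881) = 38.24°.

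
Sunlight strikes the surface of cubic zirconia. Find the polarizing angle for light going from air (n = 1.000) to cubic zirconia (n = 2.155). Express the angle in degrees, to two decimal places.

θ_B ≈ 65.11°

The reflected p-component vanishes when tan θ_B = n₂/n₁.
Here n₂/n₁ = 2.155/1.000 = 2.1550, and Brewster's law gives tan θ_B = n₂/n₁.
So θ_B = arctan 2.1550 = 65.11°.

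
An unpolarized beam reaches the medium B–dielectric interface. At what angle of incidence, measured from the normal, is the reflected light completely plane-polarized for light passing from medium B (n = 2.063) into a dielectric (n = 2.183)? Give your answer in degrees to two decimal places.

θ_B ≈ 46.62°

tan θ_B = n₂/n₁ = 2.183/2.063 = 1.0582. Taking the arctangent, θ_B = 46.62°.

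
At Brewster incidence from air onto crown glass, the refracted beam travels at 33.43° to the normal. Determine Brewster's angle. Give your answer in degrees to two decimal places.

Brewster's condition makes the reflected and refracted beams perpendicular: θ_B + θ_t = 90°.
θ_B = 90° − 33.43° = 56.57°.

θ_B ≈ 56.57°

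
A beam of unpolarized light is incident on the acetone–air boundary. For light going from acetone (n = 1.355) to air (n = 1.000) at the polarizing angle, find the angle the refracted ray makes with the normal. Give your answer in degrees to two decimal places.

θ_t ≈ 53.57°

θ_B = arctan(n₂/n₁) = arctan(1.000/1.355) = 36.43°.
Since θ_B + θ_t = 90° at Brewster incidence, θ_t = 90° − 36.43° = 53.57°.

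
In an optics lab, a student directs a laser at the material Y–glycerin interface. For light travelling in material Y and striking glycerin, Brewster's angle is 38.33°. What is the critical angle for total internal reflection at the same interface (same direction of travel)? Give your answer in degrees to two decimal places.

θ_c ≈ 52.24°

tan θ_B = n₂/n₁ = tan 38.33° = 0.7906.
Total internal reflection: sin θ_c = n₂/n₁ = 0.7906.
θ_c = arcsin(0.7906) = 52.24°.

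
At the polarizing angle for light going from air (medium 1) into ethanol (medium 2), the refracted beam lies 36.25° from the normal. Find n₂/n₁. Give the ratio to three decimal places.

θ_B + θ_t = 90°, so θ_B = 90° − 36.25° = 53.75°.
Then n₂/n₁ = tan θ_B = tan 53.75° = 1.364.

n₂/n₁ ≈ 1.364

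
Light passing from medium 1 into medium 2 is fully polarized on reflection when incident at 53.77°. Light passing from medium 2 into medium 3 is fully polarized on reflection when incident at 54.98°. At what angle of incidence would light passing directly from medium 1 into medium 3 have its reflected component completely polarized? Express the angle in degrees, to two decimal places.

n₂/n₁ = tan 53.77° = 1.3648 and n₃/n₂ = tan 54.98° = 1.4271.
So n₃/n₁ = (n₂/n₁)(n₃/n₂) = 1.3648 × 1.4271 = 1.9477.
θ_B(1→3) = arctan(1.9477) = 62.82°.

θ_B ≈ 62.82°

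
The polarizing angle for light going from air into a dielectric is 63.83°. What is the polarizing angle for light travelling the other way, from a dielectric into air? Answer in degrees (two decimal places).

θ_B' ≈ 26.17°

Reversing the direction swaps n₁ and n₂, so tan θ_B' = 1/tan θ_B and θ_B' = 90° − θ_B.
Hence θ_B' = 90° − 63.83° = 26.17°.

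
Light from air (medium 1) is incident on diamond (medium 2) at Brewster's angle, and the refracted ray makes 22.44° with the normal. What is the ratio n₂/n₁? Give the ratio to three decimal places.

θ_B + θ_t = 90°, so θ_B = 90° − 22.44° = 67.56°.
tan θ_B = n₂/n₁, so n₂/n₁ = tan 67.56° = 2.421.

n₂/n₁ ≈ 2.421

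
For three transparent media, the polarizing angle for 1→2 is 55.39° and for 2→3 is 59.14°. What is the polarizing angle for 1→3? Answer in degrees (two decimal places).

tan θ_B(1→2) = n₂/n₁ = tan 55.39° = 1.4490.
tan θ_B(2→3) = n₃/n₂ = tan 59.14° = 1.6735.
Multiplying, n₃/n₁ = 1.4490 × 1.6735 = 2.4250, and θ_B(1→3) = arctan 2.4250 = 67.59°.

θ_B ≈ 67.59°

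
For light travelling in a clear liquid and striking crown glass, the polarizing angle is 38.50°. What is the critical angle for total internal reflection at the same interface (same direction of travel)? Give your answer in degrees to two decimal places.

θ_c ≈ 52.70°

From Brewster, n₂/n₁ = tan θ_B = tan 38.50° = 0.7954.
Then sin θ_c = n₂/n₁ = 0.7954, so θ_c = arcsin 0.7954 = 52.70°.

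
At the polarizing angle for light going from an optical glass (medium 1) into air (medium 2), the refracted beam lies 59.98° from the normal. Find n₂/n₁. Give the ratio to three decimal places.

n₂/n₁ ≈ 0.578

θ_B + θ_t = 90°, so θ_B = 90° − 59.98° = 30.02°.
tan θ_B = n₂/n₁, so n₂/n₁ = tan 30.02° = 0.578.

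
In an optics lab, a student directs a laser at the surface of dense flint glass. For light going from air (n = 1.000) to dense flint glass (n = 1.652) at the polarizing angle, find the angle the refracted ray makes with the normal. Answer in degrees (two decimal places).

θ_B = arctan(n₂/n₁) = arctan(1.652/1.000) = 58.81°.
Since θ_B + θ_t = 90° at Brewster incidence, θ_t = 90° − 58.81° = 31.19°.

θ_t ≈ 31.19°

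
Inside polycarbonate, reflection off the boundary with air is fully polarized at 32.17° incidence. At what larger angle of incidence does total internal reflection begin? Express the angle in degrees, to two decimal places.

n₂/n₁ = tan 32.17° = 0.6290; the critical angle satisfies sin θ_c = n₂/n₁.
θ_c = arcsin(0.6290) = 38.98°.

θ_c ≈ 38.98°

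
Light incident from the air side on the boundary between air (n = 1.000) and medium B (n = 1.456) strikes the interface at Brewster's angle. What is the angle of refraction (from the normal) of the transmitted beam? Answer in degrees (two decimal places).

θ_t ≈ 34.48°

θ_B = arctan(n₂/n₁) = arctan(1.456/1.000) = 55.52°.
Since θ_B + θ_t = 90° at Brewster incidence, θ_t = 90° − 55.52° = 34.48°.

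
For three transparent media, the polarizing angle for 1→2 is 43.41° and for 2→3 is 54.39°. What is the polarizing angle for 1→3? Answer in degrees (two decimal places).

θ_B ≈ 52.87°

tan θ_B(1→2) = n₂/n₁ = tan 43.41° = 0.9460.
tan θ_B(2→3) = n₃/n₂ = tan 54.39° = 1.3963.
Multiplying, n₃/n₁ = 0.9460 × 1.3963 = 1.3208, and θ_B(1→3) = arctan 1.3208 = 52.87°.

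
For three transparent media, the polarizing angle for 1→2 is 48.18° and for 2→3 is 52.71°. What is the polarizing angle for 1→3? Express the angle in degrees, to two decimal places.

Each Brewster angle gives a ratio: n₂/n₁ = tan 48.18° = 1.1177, n₃/n₂ = tan 52.71° = 1.3132.
Multiplying, n₃/n₁ = 1.1177 × 1.3132 = 1.4677, and θ_B(1→3) = arctan 1.4677 = 55.73°.

θ_B ≈ 55.73°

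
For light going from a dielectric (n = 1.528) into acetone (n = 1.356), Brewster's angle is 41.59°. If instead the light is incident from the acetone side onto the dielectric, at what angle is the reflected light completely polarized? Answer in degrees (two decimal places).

θ_B' ≈ 48.41°

The two Brewster angles are complementary: θ_B' = 90° − θ_B = 90° − 41.59° = 48.41°.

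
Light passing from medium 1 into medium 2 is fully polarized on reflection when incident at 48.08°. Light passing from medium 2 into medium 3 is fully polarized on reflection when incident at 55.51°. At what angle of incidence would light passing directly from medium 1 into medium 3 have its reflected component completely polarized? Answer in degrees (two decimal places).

tan θ_B(1→2) = n₂/n₁ = tan 48.08° = 1.1137.
tan θ_B(2→3) = n₃/n₂ = tan 55.51° = 1.4556.
n₃/n₁ = 1.6211. Then tan θ_B(1→3) = n₃/n₁, so θ_B(1→3) = arctan(1.6211) = 58.33°.

θ_B ≈ 58.33°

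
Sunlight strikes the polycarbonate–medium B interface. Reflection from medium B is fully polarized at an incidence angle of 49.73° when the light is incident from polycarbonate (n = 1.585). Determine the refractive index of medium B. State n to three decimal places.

n ≈ 1.871

Full polarization of the reflected beam means tan θ_B = n₂/n₁, where n₁ is the incident medium (polycarbonate).
n₂ = n₁ tan θ_B = 1.585 × tan 49.73° = 1.871.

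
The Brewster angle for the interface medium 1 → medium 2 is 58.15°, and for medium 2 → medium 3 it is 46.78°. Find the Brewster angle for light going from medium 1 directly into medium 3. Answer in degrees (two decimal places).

n₂/n₁ = tan 58.15° = 1.6097 and n₃/n₂ = tan 46.78° = 1.0641.
n₃/n₁ = 1.7130. Then tan θ_B(1→3) = n₃/n₁, so θ_B(1→3) = arctan(1.7130) = 59.72°.

θ_B ≈ 59.72°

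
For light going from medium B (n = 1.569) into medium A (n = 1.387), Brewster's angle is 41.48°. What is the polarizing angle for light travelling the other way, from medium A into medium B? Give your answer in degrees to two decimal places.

tan θ_B' = n₁/n₂ = 1/tan θ_B, so θ_B' = 90° − θ_B.
θ_B' = 90° − 41.48° = 48.52°.

θ_B' ≈ 48.52°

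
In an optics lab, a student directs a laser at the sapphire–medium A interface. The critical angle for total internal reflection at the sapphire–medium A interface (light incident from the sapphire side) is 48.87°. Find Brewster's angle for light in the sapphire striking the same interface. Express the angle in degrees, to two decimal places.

θ_B ≈ 36.99°

n₂/n₁ = sin θ_c = sin 48.87° = 0.7532.
tan θ_B equals the same ratio, so θ_B = arctan(0.7532) = 36.99°.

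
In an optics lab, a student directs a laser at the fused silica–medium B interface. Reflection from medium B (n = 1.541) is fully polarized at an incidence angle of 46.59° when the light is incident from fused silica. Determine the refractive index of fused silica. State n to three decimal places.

Brewster's law: tan θ_B = n₂/n₁ (light incident in fused silica, refracted into medium B).
n₁ = n₂ / tan θ_B = 1.541 / tan 46.59° = 1.458.

n ≈ 1.458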